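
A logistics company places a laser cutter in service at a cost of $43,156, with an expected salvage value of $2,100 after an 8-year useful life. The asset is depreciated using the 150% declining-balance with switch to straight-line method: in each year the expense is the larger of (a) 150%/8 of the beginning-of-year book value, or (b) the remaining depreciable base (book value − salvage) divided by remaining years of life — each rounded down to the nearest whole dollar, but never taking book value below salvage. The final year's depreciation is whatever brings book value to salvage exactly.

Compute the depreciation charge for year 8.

$4,178

Depreciable base = $43,156 − $2,100 = $41,056.
Year 1: DB = ⌊$43,156 × 150%/8⌋ = $8,091; SL = ⌊$41,056/8⌋ = $5,132 → take DB $8,091. Book value $35,065.
Year 2: DB = ⌊$35,065 × 150%/8⌋ = $6,574; SL = ⌊$32,965/7⌋ = $4,709 → take DB $6,574. Book value $28,491.
Year 3: DB = ⌊$28,491 × 150%/8⌋ = $5,342; SL = ⌊$26,391/6⌋ = $4,398 → take DB $5,342. Book value $23,149.
Year 4: DB = ⌊$23,149 × 150%/8⌋ = $4,340; SL = ⌊$21,049/5⌋ = $4,209 → take DB $4,340. Book value $18,809.
Year 5: DB = ⌊$18,809 × 150%/8⌋ = $3,526; SL = ⌊$16,709/4⌋ = $4,177 → take SL $4,177. Book value $14,632.
Year 6: DB = ⌊$14,632 × 150%/8⌋ = $2,743; SL = ⌊$12,532/3⌋ = $4,177 → take SL $4,177. Book value $10,455.
Year 7: DB = ⌊$10,455 × 150%/8⌋ = $1,960; SL = ⌊$8,355/2⌋ = $4,177 → take SL $4,177. Book value $6,278.
Year 8 (final): $6,278 − $2,100 = $4,178. Book value $2,100.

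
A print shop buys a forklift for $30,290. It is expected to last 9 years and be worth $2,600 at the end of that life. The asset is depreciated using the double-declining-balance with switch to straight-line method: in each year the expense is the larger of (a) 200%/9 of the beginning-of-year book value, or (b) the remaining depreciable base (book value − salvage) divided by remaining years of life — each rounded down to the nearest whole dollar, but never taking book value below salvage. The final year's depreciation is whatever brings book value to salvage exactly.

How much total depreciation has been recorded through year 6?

Depreciable base = $30,290 − $2,600 = $27,690.
Year 1: DB = ⌊$30,290 × 200%/9⌋ = $6,731; SL = ⌊$27,690/9⌋ = $3,076 → take DB $6,731. Book value $23,559.
Year 2: DB = ⌊$23,559 × 200%/9⌋ = $5,235; SL = ⌊$20,959/8⌋ = $2,619 → take DB $5,235. Book value $18,324.
Year 3: DB = ⌊$18,324 × 200%/9⌋ = $4,072; SL = ⌊$15,724/7⌋ = $2,246 → take DB $4,072. Book value $14,252.
Year 4: DB = ⌊$14,252 × 200%/9⌋ = $3,167; SL = ⌊$11,652/6⌋ = $1,942 → take DB $3,167. Book value $11,085.
Year 5: DB = ⌊$11,085 × 200%/9⌋ = $2,463; SL = ⌊$8,485/5⌋ = $1,697 → take DB $2,463. Book value $8,622.
Year 6: DB = ⌊$8,622 × 200%/9⌋ = $1,916; SL = ⌊$6,022/4⌋ = $1,505 → take DB $1,916. Book value $6,706.
Accumulated through year 6 = $30,290 − $6,706 = $23,584.

$23,584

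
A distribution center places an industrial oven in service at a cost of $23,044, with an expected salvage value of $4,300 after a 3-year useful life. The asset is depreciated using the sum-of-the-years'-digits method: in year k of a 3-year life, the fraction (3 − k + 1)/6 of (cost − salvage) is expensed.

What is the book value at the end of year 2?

Depreciable base = $23,044 − $4,300 = $18,744.
Sum of the years' digits = 3+2+1 = 6.
Year 1: $18,744 × 3/6 = $9,372. Book value $13,672.
Year 2: $18,744 × 2/6 = $6,248. Book value $7,424.

$7,424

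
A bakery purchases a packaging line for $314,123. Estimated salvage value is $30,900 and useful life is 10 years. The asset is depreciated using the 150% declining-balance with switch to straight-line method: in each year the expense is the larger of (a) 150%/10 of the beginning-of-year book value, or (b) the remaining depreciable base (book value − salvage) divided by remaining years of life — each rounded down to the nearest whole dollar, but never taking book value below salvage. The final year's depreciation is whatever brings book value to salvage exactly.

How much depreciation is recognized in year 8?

Depreciable base = $314,123 − $30,900 = $283,223.
Year 1: DB = ⌊$314,123 × 150%/10⌋ = $47,118; SL = ⌊$283,223/10⌋ = $28,322 → take DB $47,118. Book value $267,005.
Year 2: DB = ⌊$267,005 × 150%/10⌋ = $40,050; SL = ⌊$236,105/9⌋ = $26,233 → take DB $40,050. Book value $226,955.
Year 3: DB = ⌊$226,955 × 150%/10⌋ = $34,043; SL = ⌊$196,055/8⌋ = $24,506 → take DB $34,043. Book value $192,912.
Year 4: DB = ⌊$192,912 × 150%/10⌋ = $28,936; SL = ⌊$162,012/7⌋ = $23,144 → take DB $28,936. Book value $163,976.
Year 5: DB = ⌊$163,976 × 150%/10⌋ = $24,596; SL = ⌊$133,076/6⌋ = $22,179 → take DB $24,596. Book value $139,380.
Year 6: DB = ⌊$139,380 × 150%/10⌋ = $20,907; SL = ⌊$108,480/5⌋ = $21,696 → take SL $21,696. Book value $117,684.
Year 7: DB = ⌊$117,684 × 150%/10⌋ = $17,652; SL = ⌊$86,784/4⌋ = $21,696 → take SL $21,696. Book value $95,988.
Year 8: DB = ⌊$95,988 × 150%/10⌋ = $14,398; SL = ⌊$65,088/3⌋ = $21,696 → take SL $21,696. Book value $74,292.

$21,696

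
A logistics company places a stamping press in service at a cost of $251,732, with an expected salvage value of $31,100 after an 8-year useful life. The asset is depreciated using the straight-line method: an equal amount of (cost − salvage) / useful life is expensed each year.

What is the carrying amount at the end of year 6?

$86,258

Depreciable base = $251,732 − $31,100 = $220,632.
Annual expense = $220,632 / 8 = $27,579.
End of year 1: book value $224,153.
End of year 2: book value $196,574.
End of year 3: book value $168,995.
End of year 4: book value $141,416.
End of year 5: book value $113,837.
End of year 6: book value $86,258.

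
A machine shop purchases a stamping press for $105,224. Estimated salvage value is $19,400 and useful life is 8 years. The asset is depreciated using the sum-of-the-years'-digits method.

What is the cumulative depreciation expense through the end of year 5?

Depreciable base = $105,224 − $19,400 = $85,824.
Sum of the years' digits = 8+7+6+5+4+3+2+1 = 36.
Year 1: $85,824 × 8/36 = $19,072. Book value $86,152.
Year 2: $85,824 × 7/36 = $16,688. Book value $69,464.
Year 3: $85,824 × 6/36 = $14,304. Book value $55,160.
Year 4: $85,824 × 5/36 = $11,920. Book value $43,240.
Year 5: $85,824 × 4/36 = $9,536. Book value $33,704.
Accumulated through year 5 = $105,224 − $33,704 = $71,520.

$71,520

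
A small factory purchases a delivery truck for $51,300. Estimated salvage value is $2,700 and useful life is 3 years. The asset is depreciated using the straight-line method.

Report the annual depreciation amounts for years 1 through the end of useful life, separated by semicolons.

Depreciable base = $51,300 − $2,700 = $48,600.
Annual expense = $48,600 / 3 = $16,200.
End of year 1: book value $35,100.
End of year 2: book value $18,900.
End of year 3: book value $2,700.

$16,200; $16,200; $16,200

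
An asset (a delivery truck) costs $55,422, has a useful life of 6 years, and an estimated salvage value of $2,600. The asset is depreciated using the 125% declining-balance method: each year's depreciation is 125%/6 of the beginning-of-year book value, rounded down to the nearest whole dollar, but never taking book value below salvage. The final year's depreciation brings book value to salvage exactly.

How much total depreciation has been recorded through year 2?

$20,686

Depreciable base = $55,422 − $2,600 = $52,822.
Year 1: ⌊$55,422 × 125%/6⌋ = $11,546. Book value $43,876.
Year 2: ⌊$43,876 × 125%/6⌋ = $9,140. Book value $34,736.
Accumulated through year 2 = $55,422 − $34,736 = $20,686.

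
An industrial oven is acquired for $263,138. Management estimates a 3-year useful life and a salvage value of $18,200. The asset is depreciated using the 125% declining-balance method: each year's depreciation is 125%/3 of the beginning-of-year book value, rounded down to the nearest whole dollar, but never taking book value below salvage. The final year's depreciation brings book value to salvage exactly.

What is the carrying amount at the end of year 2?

$89,541

Depreciable base = $263,138 − $18,200 = $244,938.
Year 1: ⌊$263,138 × 125%/3⌋ = $109,640. Book value $153,498.
Year 2: ⌊$153,498 × 125%/3⌋ = $63,957. Book value $89,541.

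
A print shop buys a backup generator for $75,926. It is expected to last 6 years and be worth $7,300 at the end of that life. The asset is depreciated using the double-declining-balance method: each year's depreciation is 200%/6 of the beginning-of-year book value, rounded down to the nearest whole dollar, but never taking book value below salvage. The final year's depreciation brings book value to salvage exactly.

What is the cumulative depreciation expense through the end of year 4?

Depreciable base = $75,926 − $7,300 = $68,626.
Year 1: ⌊$75,926 × 200%/6⌋ = $25,308. Book value $50,618.
Year 2: ⌊$50,618 × 200%/6⌋ = $16,872. Book value $33,746.
Year 3: ⌊$33,746 × 200%/6⌋ = $11,248. Book value $22,498.
Year 4: ⌊$22,498 × 200%/6⌋ = $7,499. Book value $14,999.
Accumulated through year 4 = $75,926 − $14,999 = $60,927.

$60,927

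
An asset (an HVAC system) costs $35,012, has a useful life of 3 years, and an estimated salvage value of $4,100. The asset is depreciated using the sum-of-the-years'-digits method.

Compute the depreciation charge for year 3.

Depreciable base = $35,012 − $4,100 = $30,912.
Sum of the years' digits = 3+2+1 = 6.
Year 1: $30,912 × 3/6 = $15,456. Book value $19,556.
Year 2: $30,912 × 2/6 = $10,304. Book value $9,252.
Year 3: $30,912 × 1/6 = $5,152. Book value $4,100.

$5,152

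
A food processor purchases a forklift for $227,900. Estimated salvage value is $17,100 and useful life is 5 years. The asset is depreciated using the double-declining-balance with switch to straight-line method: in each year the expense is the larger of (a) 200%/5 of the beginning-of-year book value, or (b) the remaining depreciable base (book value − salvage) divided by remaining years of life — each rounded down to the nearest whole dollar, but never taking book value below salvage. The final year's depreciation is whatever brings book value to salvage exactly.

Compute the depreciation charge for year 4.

Depreciable base = $227,900 − $17,100 = $210,800.
Year 1: DB = ⌊$227,900 × 200%/5⌋ = $91,160; SL = ⌊$210,800/5⌋ = $42,160 → take DB $91,160. Book value $136,740.
Year 2: DB = ⌊$136,740 × 200%/5⌋ = $54,696; SL = ⌊$119,640/4⌋ = $29,910 → take DB $54,696. Book value $82,044.
Year 3: DB = ⌊$82,044 × 200%/5⌋ = $32,817; SL = ⌊$64,944/3⌋ = $21,648 → take DB $32,817. Book value $49,227.
Year 4: DB = ⌊$49,227 × 200%/5⌋ = $19,690; SL = ⌊$32,127/2⌋ = $16,063 → take DB $19,690. Book value $29,537.

$19,690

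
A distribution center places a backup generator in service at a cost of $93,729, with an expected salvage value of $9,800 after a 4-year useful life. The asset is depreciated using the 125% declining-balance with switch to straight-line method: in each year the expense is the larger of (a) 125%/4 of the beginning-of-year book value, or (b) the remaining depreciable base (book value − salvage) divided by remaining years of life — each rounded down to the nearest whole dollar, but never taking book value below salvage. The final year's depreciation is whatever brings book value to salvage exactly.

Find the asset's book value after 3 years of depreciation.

Depreciable base = $93,729 − $9,800 = $83,929.
Year 1: DB = ⌊$93,729 × 125%/4⌋ = $29,290; SL = ⌊$83,929/4⌋ = $20,982 → take DB $29,290. Book value $64,439.
Year 2: DB = ⌊$64,439 × 125%/4⌋ = $20,137; SL = ⌊$54,639/3⌋ = $18,213 → take DB $20,137. Book value $44,302.
Year 3: DB = ⌊$44,302 × 125%/4⌋ = $13,844; SL = ⌊$34,502/2⌋ = $17,251 → take SL $17,251. Book value $27,051.

$27,051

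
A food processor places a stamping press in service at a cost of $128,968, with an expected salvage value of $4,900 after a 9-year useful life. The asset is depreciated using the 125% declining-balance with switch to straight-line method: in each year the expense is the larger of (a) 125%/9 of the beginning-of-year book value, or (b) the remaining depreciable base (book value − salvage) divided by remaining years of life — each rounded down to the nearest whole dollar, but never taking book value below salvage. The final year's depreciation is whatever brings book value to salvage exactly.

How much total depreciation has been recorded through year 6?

$85,342

Depreciable base = $128,968 − $4,900 = $124,068.
Year 1: DB = ⌊$128,968 × 125%/9⌋ = $17,912; SL = ⌊$124,068/9⌋ = $13,785 → take DB $17,912. Book value $111,056.
Year 2: DB = ⌊$111,056 × 125%/9⌋ = $15,424; SL = ⌊$106,156/8⌋ = $13,269 → take DB $15,424. Book value $95,632.
Year 3: DB = ⌊$95,632 × 125%/9⌋ = $13,282; SL = ⌊$90,732/7⌋ = $12,961 → take DB $13,282. Book value $82,350.
Year 4: DB = ⌊$82,350 × 125%/9⌋ = $11,437; SL = ⌊$77,450/6⌋ = $12,908 → take SL $12,908. Book value $69,442.
Year 5: DB = ⌊$69,442 × 125%/9⌋ = $9,644; SL = ⌊$64,542/5⌋ = $12,908 → take SL $12,908. Book value $56,534.
Year 6: DB = ⌊$56,534 × 125%/9⌋ = $7,851; SL = ⌊$51,634/4⌋ = $12,908 → take SL $12,908. Book value $43,626.
Accumulated through year 6 = $128,968 − $43,626 = $85,342.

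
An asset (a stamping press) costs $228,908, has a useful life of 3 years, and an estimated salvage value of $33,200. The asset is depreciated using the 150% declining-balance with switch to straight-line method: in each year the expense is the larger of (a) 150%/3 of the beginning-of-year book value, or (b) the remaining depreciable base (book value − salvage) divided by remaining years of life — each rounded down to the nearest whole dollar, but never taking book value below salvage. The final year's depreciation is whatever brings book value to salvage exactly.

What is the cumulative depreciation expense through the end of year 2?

Depreciable base = $228,908 − $33,200 = $195,708.
Year 1: DB = ⌊$228,908 × 150%/3⌋ = $114,454; SL = ⌊$195,708/3⌋ = $65,236 → take DB $114,454. Book value $114,454.
Year 2: DB = ⌊$114,454 × 150%/3⌋ = $57,227; SL = ⌊$81,254/2⌋ = $40,627 → take DB $57,227. Book value $57,227.
Accumulated through year 2 = $228,908 − $57,227 = $171,681.

$171,681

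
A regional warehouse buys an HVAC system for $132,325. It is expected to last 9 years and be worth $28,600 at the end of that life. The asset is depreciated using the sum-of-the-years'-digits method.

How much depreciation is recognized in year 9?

Depreciable base = $132,325 − $28,600 = $103,725.
Sum of the years' digits = 9+8+7+6+5+4+3+2+1 = 45.
Year 1: $103,725 × 9/45 = $20,745. Book value $111,580.
Year 2: $103,725 × 8/45 = $18,440. Book value $93,140.
Year 3: $103,725 × 7/45 = $16,135. Book value $77,005.
Year 4: $103,725 × 6/45 = $13,830. Book value $63,175.
Year 5: $103,725 × 5/45 = $11,525. Book value $51,650.
Year 6: $103,725 × 4/45 = $9,220. Book value $42,430.
Year 7: $103,725 × 3/45 = $6,915. Book value $35,515.
Year 8: $103,725 × 2/45 = $4,610. Book value $30,905.
Year 9: $103,725 × 1/45 = $2,305. Book value $28,600.

$2,305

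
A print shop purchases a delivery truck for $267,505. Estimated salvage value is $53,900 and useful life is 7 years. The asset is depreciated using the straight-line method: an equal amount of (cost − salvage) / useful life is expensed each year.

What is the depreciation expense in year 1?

Depreciable base = $267,505 − $53,900 = $213,605.
Annual expense = $213,605 / 7 = $30,515.

$30,515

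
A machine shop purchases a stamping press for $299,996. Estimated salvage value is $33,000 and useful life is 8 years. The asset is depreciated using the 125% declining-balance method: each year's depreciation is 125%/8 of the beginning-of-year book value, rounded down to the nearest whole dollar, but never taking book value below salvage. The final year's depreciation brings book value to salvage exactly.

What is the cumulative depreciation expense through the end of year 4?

$147,950

Depreciable base = $299,996 − $33,000 = $266,996.
Year 1: ⌊$299,996 × 125%/8⌋ = $46,874. Book value $253,122.
Year 2: ⌊$253,122 × 125%/8⌋ = $39,550. Book value $213,572.
Year 3: ⌊$213,572 × 125%/8⌋ = $33,370. Book value $180,202.
Year 4: ⌊$180,202 × 125%/8⌋ = $28,156. Book value $152,046.
Accumulated through year 4 = $299,996 − $152,046 = $147,950.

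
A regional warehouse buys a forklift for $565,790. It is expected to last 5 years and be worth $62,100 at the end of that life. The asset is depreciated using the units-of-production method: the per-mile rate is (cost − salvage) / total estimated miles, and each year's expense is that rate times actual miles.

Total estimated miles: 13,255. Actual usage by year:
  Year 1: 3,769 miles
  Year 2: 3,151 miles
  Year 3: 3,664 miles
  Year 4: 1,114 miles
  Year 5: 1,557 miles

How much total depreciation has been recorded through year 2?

$262,960

Depreciable base = $565,790 − $62,100 = $503,690.
Rate = $503,690 / 13,255 miles = $38 per mile.
Year 1: 3,769 × $38 = $143,222. Book value $422,568.
Year 2: 3,151 × $38 = $119,738. Book value $302,830.
Accumulated through year 2 = $565,790 − $302,830 = $262,960.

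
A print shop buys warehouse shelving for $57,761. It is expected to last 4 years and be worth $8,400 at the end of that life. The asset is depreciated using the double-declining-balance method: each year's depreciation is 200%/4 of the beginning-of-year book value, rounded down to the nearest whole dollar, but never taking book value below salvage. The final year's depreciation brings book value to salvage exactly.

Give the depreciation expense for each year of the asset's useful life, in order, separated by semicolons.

$28,880; $14,440; $6,041; $0

Depreciable base = $57,761 − $8,400 = $49,361.
Year 1: ⌊$57,761 × 200%/4⌋ = $28,880. Book value $28,881.
Year 2: ⌊$28,881 × 200%/4⌋ = $14,440. Book value $14,441.
Year 3: ⌊$14,441 × 200%/4⌋ = $7,220, capped at $6,041. Book value $8,400.
Year 4 (final): $8,400 − $8,400 = $0. Book value $8,400.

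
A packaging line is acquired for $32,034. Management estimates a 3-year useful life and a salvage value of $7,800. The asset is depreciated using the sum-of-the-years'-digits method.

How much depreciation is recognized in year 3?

Depreciable base = $32,034 − $7,800 = $24,234.
Sum of the years' digits = 3+2+1 = 6.
Year 1: $24,234 × 3/6 = $12,117. Book value $19,917.
Year 2: $24,234 × 2/6 = $8,078. Book value $11,839.
Year 3: $24,234 × 1/6 = $4,039. Book value $7,800.

$4,039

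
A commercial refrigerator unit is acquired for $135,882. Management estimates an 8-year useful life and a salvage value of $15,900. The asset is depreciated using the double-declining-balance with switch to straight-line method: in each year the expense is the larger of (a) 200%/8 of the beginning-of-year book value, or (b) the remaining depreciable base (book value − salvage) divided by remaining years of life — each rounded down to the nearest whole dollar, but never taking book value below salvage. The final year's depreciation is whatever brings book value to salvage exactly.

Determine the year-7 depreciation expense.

$6,046

Depreciable base = $135,882 − $15,900 = $119,982.
Year 1: DB = ⌊$135,882 × 200%/8⌋ = $33,970; SL = ⌊$119,982/8⌋ = $14,997 → take DB $33,970. Book value $101,912.
Year 2: DB = ⌊$101,912 × 200%/8⌋ = $25,478; SL = ⌊$86,012/7⌋ = $12,287 → take DB $25,478. Book value $76,434.
Year 3: DB = ⌊$76,434 × 200%/8⌋ = $19,108; SL = ⌊$60,534/6⌋ = $10,089 → take DB $19,108. Book value $57,326.
Year 4: DB = ⌊$57,326 × 200%/8⌋ = $14,331; SL = ⌊$41,426/5⌋ = $8,285 → take DB $14,331. Book value $42,995.
Year 5: DB = ⌊$42,995 × 200%/8⌋ = $10,748; SL = ⌊$27,095/4⌋ = $6,773 → take DB $10,748. Book value $32,247.
Year 6: DB = ⌊$32,247 × 200%/8⌋ = $8,061; SL = ⌊$16,347/3⌋ = $5,449 → take DB $8,061. Book value $24,186.
Year 7: DB = ⌊$24,186 × 200%/8⌋ = $6,046; SL = ⌊$8,286/2⌋ = $4,143 → take DB $6,046. Book value $18,140.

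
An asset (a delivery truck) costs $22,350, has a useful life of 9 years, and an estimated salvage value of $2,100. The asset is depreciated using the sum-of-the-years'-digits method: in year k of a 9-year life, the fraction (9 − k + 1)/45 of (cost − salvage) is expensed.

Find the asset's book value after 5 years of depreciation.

Depreciable base = $22,350 − $2,100 = $20,250.
Sum of the years' digits = 9+8+7+6+5+4+3+2+1 = 45.
Year 1: $20,250 × 9/45 = $4,050. Book value $18,300.
Year 2: $20,250 × 8/45 = $3,600. Book value $14,700.
Year 3: $20,250 × 7/45 = $3,150. Book value $11,550.
Year 4: $20,250 × 6/45 = $2,700. Book value $8,850.
Year 5: $20,250 × 5/45 = $2,250. Book value $6,600.

$6,600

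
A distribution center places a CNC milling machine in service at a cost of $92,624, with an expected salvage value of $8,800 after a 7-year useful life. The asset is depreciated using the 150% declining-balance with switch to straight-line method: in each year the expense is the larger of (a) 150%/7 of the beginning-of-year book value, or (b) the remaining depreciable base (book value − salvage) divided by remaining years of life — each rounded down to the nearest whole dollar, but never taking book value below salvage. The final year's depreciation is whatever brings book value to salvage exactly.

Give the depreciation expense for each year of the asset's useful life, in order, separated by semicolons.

$19,848; $15,594; $12,253; $9,627; $8,834; $8,834; $8,834

Depreciable base = $92,624 − $8,800 = $83,824.
Year 1: DB = ⌊$92,624 × 150%/7⌋ = $19,848; SL = ⌊$83,824/7⌋ = $11,974 → take DB $19,848. Book value $72,776.
Year 2: DB = ⌊$72,776 × 150%/7⌋ = $15,594; SL = ⌊$63,976/6⌋ = $10,662 → take DB $15,594. Book value $57,182.
Year 3: DB = ⌊$57,182 × 150%/7⌋ = $12,253; SL = ⌊$48,382/5⌋ = $9,676 → take DB $12,253. Book value $44,929.
Year 4: DB = ⌊$44,929 × 150%/7⌋ = $9,627; SL = ⌊$36,129/4⌋ = $9,032 → take DB $9,627. Book value $35,302.
Year 5: DB = ⌊$35,302 × 150%/7⌋ = $7,564; SL = ⌊$26,502/3⌋ = $8,834 → take SL $8,834. Book value $26,468.
Year 6: DB = ⌊$26,468 × 150%/7⌋ = $5,671; SL = ⌊$17,668/2⌋ = $8,834 → take SL $8,834. Book value $17,634.
Year 7 (final): $17,634 − $8,800 = $8,834. Book value $8,800.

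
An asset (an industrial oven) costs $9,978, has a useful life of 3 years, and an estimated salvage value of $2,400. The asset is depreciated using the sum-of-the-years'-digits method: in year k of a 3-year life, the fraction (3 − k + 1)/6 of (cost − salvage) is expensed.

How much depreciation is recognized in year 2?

$2,526

Depreciable base = $9,978 − $2,400 = $7,578.
Sum of the years' digits = 3+2+1 = 6.
Year 1: $7,578 × 3/6 = $3,789. Book value $6,189.
Year 2: $7,578 × 2/6 = $2,526. Book value $3,663.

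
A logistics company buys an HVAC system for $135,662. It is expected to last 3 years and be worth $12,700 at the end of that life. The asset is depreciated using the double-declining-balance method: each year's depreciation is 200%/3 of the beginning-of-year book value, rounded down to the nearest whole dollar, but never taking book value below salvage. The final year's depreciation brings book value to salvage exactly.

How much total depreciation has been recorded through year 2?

Depreciable base = $135,662 − $12,700 = $122,962.
Year 1: ⌊$135,662 × 200%/3⌋ = $90,441. Book value $45,221.
Year 2: ⌊$45,221 × 200%/3⌋ = $30,147. Book value $15,074.
Accumulated through year 2 = $135,662 − $15,074 = $120,588.

$120,588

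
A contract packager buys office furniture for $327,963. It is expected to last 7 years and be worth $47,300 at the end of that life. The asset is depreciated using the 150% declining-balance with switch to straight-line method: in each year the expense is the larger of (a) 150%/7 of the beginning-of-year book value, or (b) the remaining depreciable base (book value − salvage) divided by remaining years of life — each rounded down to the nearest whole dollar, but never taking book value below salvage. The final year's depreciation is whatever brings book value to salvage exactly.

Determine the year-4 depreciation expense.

Depreciable base = $327,963 − $47,300 = $280,663.
Year 1: DB = ⌊$327,963 × 150%/7⌋ = $70,277; SL = ⌊$280,663/7⌋ = $40,094 → take DB $70,277. Book value $257,686.
Year 2: DB = ⌊$257,686 × 150%/7⌋ = $55,218; SL = ⌊$210,386/6⌋ = $35,064 → take DB $55,218. Book value $202,468.
Year 3: DB = ⌊$202,468 × 150%/7⌋ = $43,386; SL = ⌊$155,168/5⌋ = $31,033 → take DB $43,386. Book value $159,082.
Year 4: DB = ⌊$159,082 × 150%/7⌋ = $34,089; SL = ⌊$111,782/4⌋ = $27,945 → take DB $34,089. Book value $124,993.

$34,089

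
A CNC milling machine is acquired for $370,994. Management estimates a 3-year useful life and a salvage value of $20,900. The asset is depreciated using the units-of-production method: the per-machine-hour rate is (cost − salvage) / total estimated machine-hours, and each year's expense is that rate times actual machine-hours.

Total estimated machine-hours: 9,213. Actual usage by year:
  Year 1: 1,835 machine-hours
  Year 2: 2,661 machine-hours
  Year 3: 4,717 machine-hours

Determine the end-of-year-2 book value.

Depreciable base = $370,994 − $20,900 = $350,094.
Rate = $350,094 / 9,213 machine-hours = $38 per machine-hour.
Year 1: 1,835 × $38 = $69,730. Book value $301,264.
Year 2: 2,661 × $38 = $101,118. Book value $200,146.

$200,146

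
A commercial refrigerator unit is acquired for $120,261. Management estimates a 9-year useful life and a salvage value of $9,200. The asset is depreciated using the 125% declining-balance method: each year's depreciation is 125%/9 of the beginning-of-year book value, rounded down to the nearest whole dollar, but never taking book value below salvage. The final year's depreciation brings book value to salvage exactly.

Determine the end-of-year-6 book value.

Depreciable base = $120,261 − $9,200 = $111,061.
Year 1: ⌊$120,261 × 125%/9⌋ = $16,702. Book value $103,559.
Year 2: ⌊$103,559 × 125%/9⌋ = $14,383. Book value $89,176.
Year 3: ⌊$89,176 × 125%/9⌋ = $12,385. Book value $76,791.
Year 4: ⌊$76,791 × 125%/9⌋ = $10,665. Book value $66,126.
Year 5: ⌊$66,126 × 125%/9⌋ = $9,184. Book value $56,942.
Year 6: ⌊$56,942 × 125%/9⌋ = $7,908. Book value $49,034.

$49,034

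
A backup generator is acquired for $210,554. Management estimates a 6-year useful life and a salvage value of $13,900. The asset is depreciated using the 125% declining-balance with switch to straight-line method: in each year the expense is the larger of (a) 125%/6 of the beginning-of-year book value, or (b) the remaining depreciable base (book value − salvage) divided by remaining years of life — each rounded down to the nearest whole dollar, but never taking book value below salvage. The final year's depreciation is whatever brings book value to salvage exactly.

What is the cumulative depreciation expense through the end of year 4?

$137,622

Depreciable base = $210,554 − $13,900 = $196,654.
Year 1: DB = ⌊$210,554 × 125%/6⌋ = $43,865; SL = ⌊$196,654/6⌋ = $32,775 → take DB $43,865. Book value $166,689.
Year 2: DB = ⌊$166,689 × 125%/6⌋ = $34,726; SL = ⌊$152,789/5⌋ = $30,557 → take DB $34,726. Book value $131,963.
Year 3: DB = ⌊$131,963 × 125%/6⌋ = $27,492; SL = ⌊$118,063/4⌋ = $29,515 → take SL $29,515. Book value $102,448.
Year 4: DB = ⌊$102,448 × 125%/6⌋ = $21,343; SL = ⌊$88,548/3⌋ = $29,516 → take SL $29,516. Book value $72,932.
Accumulated through year 4 = $210,554 − $72,932 = $137,622.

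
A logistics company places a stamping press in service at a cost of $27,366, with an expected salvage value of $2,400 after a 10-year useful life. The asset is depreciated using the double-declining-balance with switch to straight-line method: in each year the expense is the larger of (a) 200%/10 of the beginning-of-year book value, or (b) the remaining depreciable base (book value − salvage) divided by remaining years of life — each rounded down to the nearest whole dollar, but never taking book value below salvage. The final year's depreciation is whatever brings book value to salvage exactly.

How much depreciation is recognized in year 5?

Depreciable base = $27,366 − $2,400 = $24,966.
Year 1: DB = ⌊$27,366 × 200%/10⌋ = $5,473; SL = ⌊$24,966/10⌋ = $2,496 → take DB $5,473. Book value $21,893.
Year 2: DB = ⌊$21,893 × 200%/10⌋ = $4,378; SL = ⌊$19,493/9⌋ = $2,165 → take DB $4,378. Book value $17,515.
Year 3: DB = ⌊$17,515 × 200%/10⌋ = $3,503; SL = ⌊$15,115/8⌋ = $1,889 → take DB $3,503. Book value $14,012.
Year 4: DB = ⌊$14,012 × 200%/10⌋ = $2,802; SL = ⌊$11,612/7⌋ = $1,658 → take DB $2,802. Book value $11,210.
Year 5: DB = ⌊$11,210 × 200%/10⌋ = $2,242; SL = ⌊$8,810/6⌋ = $1,468 → take DB $2,242. Book value $8,968.

$2,242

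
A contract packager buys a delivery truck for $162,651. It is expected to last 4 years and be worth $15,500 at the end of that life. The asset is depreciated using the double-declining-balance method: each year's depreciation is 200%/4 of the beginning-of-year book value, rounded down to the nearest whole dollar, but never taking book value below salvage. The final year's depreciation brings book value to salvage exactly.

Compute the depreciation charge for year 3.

Depreciable base = $162,651 − $15,500 = $147,151.
Year 1: ⌊$162,651 × 200%/4⌋ = $81,325. Book value $81,326.
Year 2: ⌊$81,326 × 200%/4⌋ = $40,663. Book value $40,663.
Year 3: ⌊$40,663 × 200%/4⌋ = $20,331. Book value $20,332.

$20,331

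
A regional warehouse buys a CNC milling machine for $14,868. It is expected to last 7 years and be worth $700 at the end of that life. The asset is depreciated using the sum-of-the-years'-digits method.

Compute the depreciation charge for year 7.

$506

Depreciable base = $14,868 − $700 = $14,168.
Sum of the years' digits = 7+6+5+4+3+2+1 = 28.
Year 1: $14,168 × 7/28 = $3,542. Book value $11,326.
Year 2: $14,168 × 6/28 = $3,036. Book value $8,290.
Year 3: $14,168 × 5/28 = $2,530. Book value $5,760.
Year 4: $14,168 × 4/28 = $2,024. Book value $3,736.
Year 5: $14,168 × 3/28 = $1,518. Book value $2,218.
Year 6: $14,168 × 2/28 = $1,012. Book value $1,206.
Year 7: $14,168 × 1/28 = $506. Book value $700.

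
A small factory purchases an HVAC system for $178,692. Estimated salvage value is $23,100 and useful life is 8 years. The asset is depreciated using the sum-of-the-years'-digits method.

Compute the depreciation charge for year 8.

Depreciable base = $178,692 − $23,100 = $155,592.
Sum of the years' digits = 8+7+6+5+4+3+2+1 = 36.
Year 1: $155,592 × 8/36 = $34,576. Book value $144,116.
Year 2: $155,592 × 7/36 = $30,254. Book value $113,862.
Year 3: $155,592 × 6/36 = $25,932. Book value $87,930.
Year 4: $155,592 × 5/36 = $21,610. Book value $66,320.
Year 5: $155,592 × 4/36 = $17,288. Book value $49,032.
Year 6: $155,592 × 3/36 = $12,966. Book value $36,066.
Year 7: $155,592 × 2/36 = $8,644. Book value $27,422.
Year 8: $155,592 × 1/36 = $4,322. Book value $23,100.

$4,322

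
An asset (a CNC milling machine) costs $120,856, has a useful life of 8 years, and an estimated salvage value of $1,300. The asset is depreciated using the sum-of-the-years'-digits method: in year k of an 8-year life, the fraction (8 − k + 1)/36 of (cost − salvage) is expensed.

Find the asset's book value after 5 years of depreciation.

Depreciable base = $120,856 − $1,300 = $119,556.
Sum of the years' digits = 8+7+6+5+4+3+2+1 = 36.
Year 1: $119,556 × 8/36 = $26,568. Book value $94,288.
Year 2: $119,556 × 7/36 = $23,247. Book value $71,041.
Year 3: $119,556 × 6/36 = $19,926. Book value $51,115.
Year 4: $119,556 × 5/36 = $16,605. Book value $34,510.
Year 5: $119,556 × 4/36 = $13,284. Book value $21,226.

$21,226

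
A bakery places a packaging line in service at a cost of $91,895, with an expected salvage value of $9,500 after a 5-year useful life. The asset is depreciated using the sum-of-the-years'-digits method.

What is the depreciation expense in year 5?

$5,493

Depreciable base = $91,895 − $9,500 = $82,395.
Sum of the years' digits = 5+4+3+2+1 = 15.
Year 1: $82,395 × 5/15 = $27,465. Book value $64,430.
Year 2: $82,395 × 4/15 = $21,972. Book value $42,458.
Year 3: $82,395 × 3/15 = $16,479. Book value $25,979.
Year 4: $82,395 × 2/15 = $10,986. Book value $14,993.
Year 5: $82,395 × 1/15 = $5,493. Book value $9,500.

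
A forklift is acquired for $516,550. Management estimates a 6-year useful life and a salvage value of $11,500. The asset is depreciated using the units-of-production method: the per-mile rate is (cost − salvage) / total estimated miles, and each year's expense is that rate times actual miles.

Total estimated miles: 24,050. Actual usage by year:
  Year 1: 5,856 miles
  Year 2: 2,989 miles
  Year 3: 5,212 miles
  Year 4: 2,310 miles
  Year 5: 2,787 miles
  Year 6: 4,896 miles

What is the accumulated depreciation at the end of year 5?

$402,234

Depreciable base = $516,550 − $11,500 = $505,050.
Rate = $505,050 / 24,050 miles = $21 per mile.
Year 1: 5,856 × $21 = $122,976. Book value $393,574.
Year 2: 2,989 × $21 = $62,769. Book value $330,805.
Year 3: 5,212 × $21 = $109,452. Book value $221,353.
Year 4: 2,310 × $21 = $48,510. Book value $172,843.
Year 5: 2,787 × $21 = $58,527. Book value $114,316.
Accumulated through year 5 = $516,550 − $114,316 = $402,234.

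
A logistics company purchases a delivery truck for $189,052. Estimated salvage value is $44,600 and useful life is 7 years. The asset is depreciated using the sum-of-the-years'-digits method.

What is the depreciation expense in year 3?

$25,795

Depreciable base = $189,052 − $44,600 = $144,452.
Sum of the years' digits = 7+6+5+4+3+2+1 = 28.
Year 1: $144,452 × 7/28 = $36,113. Book value $152,939.
Year 2: $144,452 × 6/28 = $30,954. Book value $121,985.
Year 3: $144,452 × 5/28 = $25,795. Book value $96,190.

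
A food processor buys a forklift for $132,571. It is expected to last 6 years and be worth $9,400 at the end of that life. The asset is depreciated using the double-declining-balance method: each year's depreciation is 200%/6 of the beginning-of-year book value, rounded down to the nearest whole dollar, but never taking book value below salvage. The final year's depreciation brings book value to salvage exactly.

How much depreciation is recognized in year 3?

Depreciable base = $132,571 − $9,400 = $123,171.
Year 1: ⌊$132,571 × 200%/6⌋ = $44,190. Book value $88,381.
Year 2: ⌊$88,381 × 200%/6⌋ = $29,460. Book value $58,921.
Year 3: ⌊$58,921 × 200%/6⌋ = $19,640. Book value $39,281.

$19,640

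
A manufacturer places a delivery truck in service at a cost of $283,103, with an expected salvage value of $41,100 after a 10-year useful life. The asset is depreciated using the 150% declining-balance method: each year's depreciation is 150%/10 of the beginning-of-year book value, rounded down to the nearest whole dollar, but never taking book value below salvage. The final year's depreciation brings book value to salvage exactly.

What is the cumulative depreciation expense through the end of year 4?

Depreciable base = $283,103 − $41,100 = $242,003.
Year 1: ⌊$283,103 × 150%/10⌋ = $42,465. Book value $240,638.
Year 2: ⌊$240,638 × 150%/10⌋ = $36,095. Book value $204,543.
Year 3: ⌊$204,543 × 150%/10⌋ = $30,681. Book value $173,862.
Year 4: ⌊$173,862 × 150%/10⌋ = $26,079. Book value $147,783.
Accumulated through year 4 = $283,103 − $147,783 = $135,320.

$135,320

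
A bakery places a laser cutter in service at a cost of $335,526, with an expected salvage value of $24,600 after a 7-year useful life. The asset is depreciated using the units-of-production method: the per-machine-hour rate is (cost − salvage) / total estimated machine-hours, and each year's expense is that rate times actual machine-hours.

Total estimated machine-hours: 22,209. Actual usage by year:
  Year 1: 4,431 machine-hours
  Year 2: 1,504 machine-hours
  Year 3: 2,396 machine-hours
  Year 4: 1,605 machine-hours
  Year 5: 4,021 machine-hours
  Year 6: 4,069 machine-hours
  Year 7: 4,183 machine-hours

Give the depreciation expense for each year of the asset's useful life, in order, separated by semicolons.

Depreciable base = $335,526 − $24,600 = $310,926.
Rate = $310,926 / 22,209 machine-hours = $14 per machine-hour.
Year 1: 4,431 × $14 = $62,034. Book value $273,492.
Year 2: 1,504 × $14 = $21,056. Book value $252,436.
Year 3: 2,396 × $14 = $33,544. Book value $218,892.
Year 4: 1,605 × $14 = $22,470. Book value $196,422.
Year 5: 4,021 × $14 = $56,294. Book value $140,128.
Year 6: 4,069 × $14 = $56,966. Book value $83,162.
Year 7: 4,183 × $14 = $58,562. Book value $24,600.

$62,034; $21,056; $33,544; $22,470; $56,294; $56,966; $58,562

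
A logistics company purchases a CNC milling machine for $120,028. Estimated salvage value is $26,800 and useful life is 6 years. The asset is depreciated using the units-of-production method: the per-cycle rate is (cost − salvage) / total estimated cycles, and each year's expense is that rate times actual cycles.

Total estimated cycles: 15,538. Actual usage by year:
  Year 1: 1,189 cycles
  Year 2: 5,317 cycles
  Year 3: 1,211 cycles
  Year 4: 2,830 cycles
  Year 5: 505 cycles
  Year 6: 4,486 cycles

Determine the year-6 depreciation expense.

Depreciable base = $120,028 − $26,800 = $93,228.
Rate = $93,228 / 15,538 cycles = $6 per cycle.
Year 1: 1,189 × $6 = $7,134. Book value $112,894.
Year 2: 5,317 × $6 = $31,902. Book value $80,992.
Year 3: 1,211 × $6 = $7,266. Book value $73,726.
Year 4: 2,830 × $6 = $16,980. Book value $56,746.
Year 5: 505 × $6 = $3,030. Book value $53,716.
Year 6: 4,486 × $6 = $26,916. Book value $26,800.

$26,916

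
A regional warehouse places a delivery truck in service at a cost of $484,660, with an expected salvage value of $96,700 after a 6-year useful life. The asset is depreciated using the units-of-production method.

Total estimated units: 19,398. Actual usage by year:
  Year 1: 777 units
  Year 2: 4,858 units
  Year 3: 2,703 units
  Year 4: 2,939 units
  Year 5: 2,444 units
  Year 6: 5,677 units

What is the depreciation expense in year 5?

Depreciable base = $484,660 − $96,700 = $387,960.
Rate = $387,960 / 19,398 units = $20 per unit.
Year 1: 777 × $20 = $15,540. Book value $469,120.
Year 2: 4,858 × $20 = $97,160. Book value $371,960.
Year 3: 2,703 × $20 = $54,060. Book value $317,900.
Year 4: 2,939 × $20 = $58,780. Book value $259,120.
Year 5: 2,444 × $20 = $48,880. Book value $210,240.

$48,880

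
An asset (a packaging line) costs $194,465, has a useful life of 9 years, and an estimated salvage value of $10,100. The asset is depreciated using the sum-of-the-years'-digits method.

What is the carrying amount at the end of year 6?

Depreciable base = $194,465 − $10,100 = $184,365.
Sum of the years' digits = 9+8+7+6+5+4+3+2+1 = 45.
Year 1: $184,365 × 9/45 = $36,873. Book value $157,592.
Year 2: $184,365 × 8/45 = $32,776. Book value $124,816.
Year 3: $184,365 × 7/45 = $28,679. Book value $96,137.
Year 4: $184,365 × 6/45 = $24,582. Book value $71,555.
Year 5: $184,365 × 5/45 = $20,485. Book value $51,070.
Year 6: $184,365 × 4/45 = $16,388. Book value $34,682.

$34,682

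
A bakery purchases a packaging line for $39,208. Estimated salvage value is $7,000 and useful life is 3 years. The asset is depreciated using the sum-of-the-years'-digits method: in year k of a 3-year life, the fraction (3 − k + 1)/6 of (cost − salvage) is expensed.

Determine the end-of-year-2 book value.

$12,368

Depreciable base = $39,208 − $7,000 = $32,208.
Sum of the years' digits = 3+2+1 = 6.
Year 1: $32,208 × 3/6 = $16,104. Book value $23,104.
Year 2: $32,208 × 2/6 = $10,736. Book value $12,368.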